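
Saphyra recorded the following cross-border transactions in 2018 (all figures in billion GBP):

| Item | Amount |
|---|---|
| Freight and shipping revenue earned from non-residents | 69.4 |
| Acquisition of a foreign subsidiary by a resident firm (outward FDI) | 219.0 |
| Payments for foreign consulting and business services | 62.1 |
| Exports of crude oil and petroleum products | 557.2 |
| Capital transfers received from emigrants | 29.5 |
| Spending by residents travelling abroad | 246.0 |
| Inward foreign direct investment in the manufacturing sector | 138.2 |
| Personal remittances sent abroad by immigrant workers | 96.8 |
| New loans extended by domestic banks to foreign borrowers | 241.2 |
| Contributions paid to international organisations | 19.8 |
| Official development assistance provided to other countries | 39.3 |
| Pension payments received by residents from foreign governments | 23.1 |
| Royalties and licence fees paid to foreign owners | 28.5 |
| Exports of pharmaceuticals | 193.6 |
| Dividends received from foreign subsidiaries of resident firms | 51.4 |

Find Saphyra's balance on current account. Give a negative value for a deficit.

402.2

Goods: 193.6 + 557.2 = 750.8
Services: -246.0 + 69.4 - 28.5 - 62.1 = -267.2
Primary income: 51.4
Secondary income: -39.3 - 19.8 + 23.1 - 96.8 = -132.8
Current account = 750.8 + (-267.2) + 51.4 + (-132.8) = 402.2
(Excluded from the current account — financial account: acquisition of a foreign subsidiary by a resident firm (outward FDI) 219.0, inward foreign direct investment in the manufacturing sector 138.2, new loans extended by domestic banks to foreign borrowers 241.2; capital account: capital transfers received from emigrants 29.5.)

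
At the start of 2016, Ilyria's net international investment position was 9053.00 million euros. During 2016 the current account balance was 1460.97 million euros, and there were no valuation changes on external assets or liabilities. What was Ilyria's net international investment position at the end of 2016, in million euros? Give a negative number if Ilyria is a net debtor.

10513.97

With no valuation effects, change in NIIP = current account = 1460.97
End-of-year NIIP = 9053.00 + 1460.97 = 10513.97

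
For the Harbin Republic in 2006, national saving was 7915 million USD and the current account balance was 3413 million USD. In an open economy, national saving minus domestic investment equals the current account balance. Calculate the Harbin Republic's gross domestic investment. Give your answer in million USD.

4502

I = S - CA = 7915 - 3413 = 4502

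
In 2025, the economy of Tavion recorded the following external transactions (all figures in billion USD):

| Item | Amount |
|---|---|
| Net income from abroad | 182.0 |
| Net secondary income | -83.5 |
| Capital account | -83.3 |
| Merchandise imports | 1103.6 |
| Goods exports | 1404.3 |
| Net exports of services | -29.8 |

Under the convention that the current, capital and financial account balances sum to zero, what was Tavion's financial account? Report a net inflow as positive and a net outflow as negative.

-286.1

Goods balance = 1404.3 - 1103.6 = 300.7
Services balance = -29.8
Trade balance (goods + services) = 300.7 + (-29.8) = 270.9
Net primary income = 182.0
Net secondary income = -83.5
Current account = 270.9 + 182.0 + (-83.5) = 369.4
Financial account = -(369.4 + (-83.3)) = -286.1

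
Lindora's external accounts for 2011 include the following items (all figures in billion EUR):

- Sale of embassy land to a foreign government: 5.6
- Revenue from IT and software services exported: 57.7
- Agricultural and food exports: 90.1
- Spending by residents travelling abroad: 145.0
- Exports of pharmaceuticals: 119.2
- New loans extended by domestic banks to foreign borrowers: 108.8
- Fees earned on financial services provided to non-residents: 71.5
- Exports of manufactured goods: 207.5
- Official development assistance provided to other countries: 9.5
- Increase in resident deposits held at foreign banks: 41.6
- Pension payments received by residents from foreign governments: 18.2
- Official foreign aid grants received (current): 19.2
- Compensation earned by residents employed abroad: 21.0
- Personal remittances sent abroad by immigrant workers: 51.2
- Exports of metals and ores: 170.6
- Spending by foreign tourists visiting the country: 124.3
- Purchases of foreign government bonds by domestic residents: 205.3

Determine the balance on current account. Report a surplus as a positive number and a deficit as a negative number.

693.6

Goods: 90.1 + 207.5 + 170.6 + 119.2 = 587.4
Services: 57.7 + 124.3 - 145.0 + 71.5 = 108.5
Primary income: 21.0
Secondary income: 18.2 - 51.2 - 9.5 + 19.2 = -23.3
Current account = 587.4 + 108.5 + 21.0 + (-23.3) = 693.6
(Excluded from the current account — capital account: sale of embassy land to a foreign government 5.6; financial account: new loans extended by domestic banks to foreign borrowers 108.8, increase in resident deposits held at foreign banks 41.6, purchases of foreign government bonds by domestic residents 205.3.)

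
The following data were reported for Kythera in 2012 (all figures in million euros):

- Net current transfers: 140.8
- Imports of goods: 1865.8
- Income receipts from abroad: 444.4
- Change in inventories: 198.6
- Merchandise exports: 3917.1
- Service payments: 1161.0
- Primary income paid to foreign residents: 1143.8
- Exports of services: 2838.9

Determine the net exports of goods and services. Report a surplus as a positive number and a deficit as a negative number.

3729.2

Goods balance = 3917.1 - 1865.8 = 2051.3
Services balance = 2838.9 - 1161.0 = 1677.9
Trade balance (goods + services) = 2051.3 + 1677.9 = 3729.2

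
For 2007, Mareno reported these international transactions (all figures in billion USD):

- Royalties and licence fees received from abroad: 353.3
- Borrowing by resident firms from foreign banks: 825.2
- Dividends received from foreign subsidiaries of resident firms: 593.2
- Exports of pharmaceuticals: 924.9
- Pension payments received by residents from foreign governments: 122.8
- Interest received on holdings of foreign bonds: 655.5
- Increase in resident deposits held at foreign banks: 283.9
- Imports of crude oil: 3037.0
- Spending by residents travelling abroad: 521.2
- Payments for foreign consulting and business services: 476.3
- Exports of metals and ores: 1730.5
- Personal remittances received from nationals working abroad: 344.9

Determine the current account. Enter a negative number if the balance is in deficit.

Goods: 1730.5 + 924.9 - 3037.0 = -381.6
Services: 353.3 - 521.2 - 476.3 = -644.2
Primary income: 593.2 + 655.5 = 1248.7
Secondary income: 122.8 + 344.9 = 467.7
Current account = (-381.6) + (-644.2) + 1248.7 + 467.7 = 690.6
(Excluded from the current account — financial account: borrowing by resident firms from foreign banks 825.2, increase in resident deposits held at foreign banks 283.9.)

690.6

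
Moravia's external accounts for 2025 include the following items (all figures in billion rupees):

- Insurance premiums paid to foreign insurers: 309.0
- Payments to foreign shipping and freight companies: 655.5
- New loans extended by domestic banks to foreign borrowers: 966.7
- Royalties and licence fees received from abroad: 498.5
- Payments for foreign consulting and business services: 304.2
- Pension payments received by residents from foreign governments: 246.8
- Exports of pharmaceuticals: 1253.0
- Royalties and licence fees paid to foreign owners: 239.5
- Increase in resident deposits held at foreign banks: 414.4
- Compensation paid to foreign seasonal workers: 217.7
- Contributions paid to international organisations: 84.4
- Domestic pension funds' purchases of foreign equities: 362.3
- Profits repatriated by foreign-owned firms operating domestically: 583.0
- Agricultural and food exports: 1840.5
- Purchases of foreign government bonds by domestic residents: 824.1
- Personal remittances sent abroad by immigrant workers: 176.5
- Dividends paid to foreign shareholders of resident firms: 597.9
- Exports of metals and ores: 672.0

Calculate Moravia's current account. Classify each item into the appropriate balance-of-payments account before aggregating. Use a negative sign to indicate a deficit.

1343.1

Goods: 1840.5 + 1253.0 + 672.0 = 3765.5
Services: -309.0 + 498.5 - 239.5 - 304.2 - 655.5 = -1009.7
Primary income: -597.9 - 217.7 - 583.0 = -1398.6
Secondary income: -84.4 - 176.5 + 246.8 = -14.1
Current account = 3765.5 + (-1009.7) + (-1398.6) + (-14.1) = 1343.1
(Excluded from the current account — financial account: new loans extended by domestic banks to foreign borrowers 966.7, increase in resident deposits held at foreign banks 414.4, domestic pension funds' purchases of foreign equities 362.3, purchases of foreign government bonds by domestic residents 824.1.)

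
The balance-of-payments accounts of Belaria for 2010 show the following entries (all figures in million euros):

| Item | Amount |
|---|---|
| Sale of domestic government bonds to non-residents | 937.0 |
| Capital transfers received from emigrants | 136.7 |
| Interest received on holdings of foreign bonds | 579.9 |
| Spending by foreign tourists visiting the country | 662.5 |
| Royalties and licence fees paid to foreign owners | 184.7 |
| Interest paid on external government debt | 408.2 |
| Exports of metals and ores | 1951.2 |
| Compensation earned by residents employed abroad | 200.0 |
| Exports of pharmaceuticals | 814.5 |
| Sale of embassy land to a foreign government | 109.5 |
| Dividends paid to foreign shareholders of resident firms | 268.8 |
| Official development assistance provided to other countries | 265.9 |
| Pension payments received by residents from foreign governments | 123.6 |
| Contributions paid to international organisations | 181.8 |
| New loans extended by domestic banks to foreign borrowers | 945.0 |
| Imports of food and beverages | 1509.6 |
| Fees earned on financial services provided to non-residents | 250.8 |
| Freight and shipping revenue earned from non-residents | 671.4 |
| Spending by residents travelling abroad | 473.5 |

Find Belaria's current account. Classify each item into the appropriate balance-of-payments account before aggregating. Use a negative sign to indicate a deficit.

1961.4

Goods: 814.5 - 1509.6 + 1951.2 = 1256.1
Services: 250.8 + 662.5 - 184.7 + 671.4 - 473.5 = 926.5
Primary income: 579.9 + 200.0 - 268.8 - 408.2 = 102.9
Secondary income: 123.6 - 265.9 - 181.8 = -324.1
Current account = 1256.1 + 926.5 + 102.9 + (-324.1) = 1961.4
(Excluded from the current account — financial account: sale of domestic government bonds to non-residents 937.0, new loans extended by domestic banks to foreign borrowers 945.0; capital account: capital transfers received from emigrants 136.7, sale of embassy land to a foreign government 109.5.)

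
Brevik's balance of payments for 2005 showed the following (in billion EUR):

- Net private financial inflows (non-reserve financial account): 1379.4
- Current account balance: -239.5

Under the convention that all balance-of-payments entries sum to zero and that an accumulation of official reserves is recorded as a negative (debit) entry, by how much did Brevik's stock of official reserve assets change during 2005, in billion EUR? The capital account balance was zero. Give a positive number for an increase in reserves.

Official reserve transactions balance = -((-239.5) + 1379.4) = -1139.9
An accumulation of reserves is recorded as a debit (negative entry), so the change in the stock of reserves is the negative of that balance.
Change in official reserves = -(-1139.9) = 1139.9

1139.9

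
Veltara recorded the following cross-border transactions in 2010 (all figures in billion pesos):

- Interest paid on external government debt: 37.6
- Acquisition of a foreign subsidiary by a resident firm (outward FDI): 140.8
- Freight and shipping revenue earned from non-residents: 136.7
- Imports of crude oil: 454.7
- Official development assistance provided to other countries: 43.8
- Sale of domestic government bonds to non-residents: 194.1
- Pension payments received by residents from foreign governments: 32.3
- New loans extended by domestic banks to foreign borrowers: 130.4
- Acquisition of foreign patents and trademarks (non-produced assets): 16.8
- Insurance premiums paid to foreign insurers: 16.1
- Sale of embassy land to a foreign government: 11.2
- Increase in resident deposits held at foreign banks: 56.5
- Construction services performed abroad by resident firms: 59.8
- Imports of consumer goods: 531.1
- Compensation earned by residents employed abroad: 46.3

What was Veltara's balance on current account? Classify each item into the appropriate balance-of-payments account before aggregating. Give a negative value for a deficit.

Goods: -531.1 - 454.7 = -985.8
Services: 136.7 - 16.1 + 59.8 = 180.4
Primary income: 46.3 - 37.6 = 8.7
Secondary income: 32.3 - 43.8 = -11.5
Current account = (-985.8) + 180.4 + 8.7 + (-11.5) = -808.2
(Excluded from the current account — financial account: acquisition of a foreign subsidiary by a resident firm (outward FDI) 140.8, sale of domestic government bonds to non-residents 194.1, new loans extended by domestic banks to foreign borrowers 130.4, increase in resident deposits held at foreign banks 56.5; capital account: acquisition of foreign patents and trademarks (non-produced assets) 16.8, sale of embassy land to a foreign government 11.2.)

-808.2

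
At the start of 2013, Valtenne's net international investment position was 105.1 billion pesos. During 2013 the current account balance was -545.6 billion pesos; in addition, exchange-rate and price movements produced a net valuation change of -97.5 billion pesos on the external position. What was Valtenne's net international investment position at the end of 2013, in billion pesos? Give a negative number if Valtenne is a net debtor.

Change in NIIP = current account + net valuation change = -545.6 + (-97.5) = -643.1
End-of-year NIIP = 105.1 + (-643.1) = -538.0

-538.0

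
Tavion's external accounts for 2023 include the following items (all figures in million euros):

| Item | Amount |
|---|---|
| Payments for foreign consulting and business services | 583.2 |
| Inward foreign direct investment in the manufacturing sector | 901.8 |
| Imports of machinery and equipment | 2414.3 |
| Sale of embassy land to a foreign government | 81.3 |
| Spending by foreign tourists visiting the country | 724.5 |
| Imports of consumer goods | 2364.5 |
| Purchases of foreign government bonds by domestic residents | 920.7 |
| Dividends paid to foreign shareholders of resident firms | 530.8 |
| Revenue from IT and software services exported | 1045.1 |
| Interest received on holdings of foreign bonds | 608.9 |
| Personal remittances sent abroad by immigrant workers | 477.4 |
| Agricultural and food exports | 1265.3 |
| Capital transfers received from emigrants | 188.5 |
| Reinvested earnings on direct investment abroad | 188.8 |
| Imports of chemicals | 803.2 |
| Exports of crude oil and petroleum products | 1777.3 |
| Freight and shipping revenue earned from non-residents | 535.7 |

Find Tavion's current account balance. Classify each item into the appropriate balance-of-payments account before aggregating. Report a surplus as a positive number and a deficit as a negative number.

-1027.8

Goods: 1777.3 - 803.2 - 2364.5 + 1265.3 - 2414.3 = -2539.4
Services: 724.5 - 583.2 + 1045.1 + 535.7 = 1722.1
Primary income: -530.8 + 608.9 + 188.8 = 266.9
Secondary income: -477.4
Current account = (-2539.4) + 1722.1 + 266.9 + (-477.4) = -1027.8
(Excluded from the current account — financial account: inward foreign direct investment in the manufacturing sector 901.8, purchases of foreign government bonds by domestic residents 920.7; capital account: sale of embassy land to a foreign government 81.3, capital transfers received from emigrants 188.5.)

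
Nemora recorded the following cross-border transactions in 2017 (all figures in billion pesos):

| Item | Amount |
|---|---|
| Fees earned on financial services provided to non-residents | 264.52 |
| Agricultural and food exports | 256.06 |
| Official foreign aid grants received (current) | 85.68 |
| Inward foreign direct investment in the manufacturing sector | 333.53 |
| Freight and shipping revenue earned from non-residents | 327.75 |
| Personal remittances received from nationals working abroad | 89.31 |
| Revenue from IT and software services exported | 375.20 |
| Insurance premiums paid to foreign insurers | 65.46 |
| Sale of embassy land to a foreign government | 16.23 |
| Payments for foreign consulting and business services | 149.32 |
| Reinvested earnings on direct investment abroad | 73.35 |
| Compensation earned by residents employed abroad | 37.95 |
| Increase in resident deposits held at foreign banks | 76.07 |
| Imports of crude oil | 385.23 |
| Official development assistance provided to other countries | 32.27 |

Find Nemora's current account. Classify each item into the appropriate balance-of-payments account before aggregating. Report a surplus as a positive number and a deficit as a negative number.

877.54

Goods: 256.06 - 385.23 = -129.17
Services: -149.32 + 327.75 + 375.20 - 65.46 + 264.52 = 752.69
Primary income: 37.95 + 73.35 = 111.30
Secondary income: 85.68 + 89.31 - 32.27 = 142.72
Current account = (-129.17) + 752.69 + 111.30 + 142.72 = 877.54
(Excluded from the current account — financial account: inward foreign direct investment in the manufacturing sector 333.53, increase in resident deposits held at foreign banks 76.07; capital account: sale of embassy land to a foreign government 16.23.)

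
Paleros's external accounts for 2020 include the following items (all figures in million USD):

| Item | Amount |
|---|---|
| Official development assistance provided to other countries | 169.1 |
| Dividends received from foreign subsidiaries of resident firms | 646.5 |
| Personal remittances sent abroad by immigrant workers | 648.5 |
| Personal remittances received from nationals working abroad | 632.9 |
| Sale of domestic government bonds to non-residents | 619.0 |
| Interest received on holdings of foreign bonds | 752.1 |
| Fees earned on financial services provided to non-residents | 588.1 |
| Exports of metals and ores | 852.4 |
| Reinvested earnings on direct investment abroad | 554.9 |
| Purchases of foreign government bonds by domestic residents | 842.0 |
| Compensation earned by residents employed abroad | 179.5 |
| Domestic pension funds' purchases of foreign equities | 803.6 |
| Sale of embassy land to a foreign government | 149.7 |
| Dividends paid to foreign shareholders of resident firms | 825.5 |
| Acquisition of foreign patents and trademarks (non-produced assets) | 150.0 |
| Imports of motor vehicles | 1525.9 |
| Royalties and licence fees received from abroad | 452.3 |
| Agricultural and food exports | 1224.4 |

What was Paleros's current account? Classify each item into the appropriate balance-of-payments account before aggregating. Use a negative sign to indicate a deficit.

Goods: -1525.9 + 1224.4 + 852.4 = 550.9
Services: 588.1 + 452.3 = 1040.4
Primary income: 554.9 - 825.5 + 752.1 + 646.5 + 179.5 = 1307.5
Secondary income: -169.1 + 632.9 - 648.5 = -184.7
Current account = 550.9 + 1040.4 + 1307.5 + (-184.7) = 2714.1
(Excluded from the current account — financial account: sale of domestic government bonds to non-residents 619.0, purchases of foreign government bonds by domestic residents 842.0, domestic pension funds' purchases of foreign equities 803.6; capital account: sale of embassy land to a foreign government 149.7, acquisition of foreign patents and trademarks (non-produced assets) 150.0.)

2714.1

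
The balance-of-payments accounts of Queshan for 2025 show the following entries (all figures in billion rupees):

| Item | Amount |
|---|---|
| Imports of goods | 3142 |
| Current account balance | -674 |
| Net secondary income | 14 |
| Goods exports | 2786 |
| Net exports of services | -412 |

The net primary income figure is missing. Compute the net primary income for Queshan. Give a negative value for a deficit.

80

Current account = goods balance + services balance + net primary income + net secondary income
Sum of the known components = -754
Net primary income = CA - (known components) = -674 - (-754) = 80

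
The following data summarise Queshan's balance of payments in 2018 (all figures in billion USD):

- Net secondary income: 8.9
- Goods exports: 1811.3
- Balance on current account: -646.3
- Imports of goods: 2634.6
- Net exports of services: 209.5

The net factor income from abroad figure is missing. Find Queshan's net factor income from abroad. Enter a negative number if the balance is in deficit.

-41.4

Current account = goods balance + services balance + net primary income + net secondary income
Sum of the known components = -604.9
Net factor income from abroad = CA - (known components) = -646.3 - (-604.9) = -41.4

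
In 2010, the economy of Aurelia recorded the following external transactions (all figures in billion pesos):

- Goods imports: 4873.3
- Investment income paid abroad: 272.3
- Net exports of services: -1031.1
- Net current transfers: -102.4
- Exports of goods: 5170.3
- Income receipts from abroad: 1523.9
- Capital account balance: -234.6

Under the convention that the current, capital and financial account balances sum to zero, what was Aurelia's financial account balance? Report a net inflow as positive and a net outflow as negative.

Goods balance = 5170.3 - 4873.3 = 297.0
Services balance = -1031.1
Trade balance (goods + services) = 297.0 + (-1031.1) = -734.1
Net primary income = 1523.9 - 272.3 = 1251.6
Net secondary income = -102.4
Current account = -734.1 + 1251.6 + (-102.4) = 415.1
Financial account = -(415.1 + (-234.6)) = -180.5

-180.5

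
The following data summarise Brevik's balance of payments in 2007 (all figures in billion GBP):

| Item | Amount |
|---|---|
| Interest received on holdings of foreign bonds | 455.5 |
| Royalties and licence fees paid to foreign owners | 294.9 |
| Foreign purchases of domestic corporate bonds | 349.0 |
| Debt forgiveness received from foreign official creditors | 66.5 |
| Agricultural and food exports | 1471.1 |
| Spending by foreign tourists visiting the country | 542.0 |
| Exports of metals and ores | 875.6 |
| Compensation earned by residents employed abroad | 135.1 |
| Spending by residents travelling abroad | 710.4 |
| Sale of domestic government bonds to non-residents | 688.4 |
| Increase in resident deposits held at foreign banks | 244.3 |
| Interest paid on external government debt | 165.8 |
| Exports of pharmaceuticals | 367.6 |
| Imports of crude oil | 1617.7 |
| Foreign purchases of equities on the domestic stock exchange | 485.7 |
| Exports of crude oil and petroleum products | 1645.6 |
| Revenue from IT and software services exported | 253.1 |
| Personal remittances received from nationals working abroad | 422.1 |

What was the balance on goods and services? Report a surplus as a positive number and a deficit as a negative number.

2532.0

Goods: 875.6 + 1645.6 - 1617.7 + 1471.1 + 367.6 = 2742.2
Services: -294.9 + 253.1 - 710.4 + 542.0 = -210.2
Trade balance = 2742.2 + (-210.2) = 2532.0
(Excluded from the trade balance — primary income: interest received on holdings of foreign bonds 455.5, compensation earned by residents employed abroad 135.1, interest paid on external government debt 165.8; financial account: foreign purchases of domestic corporate bonds 349.0, sale of domestic government bonds to non-residents 688.4, increase in resident deposits held at foreign banks 244.3, foreign purchases of equities on the domestic stock exchange 485.7; capital account: debt forgiveness received from foreign official creditors 66.5; secondary income: personal remittances received from nationals working abroad 422.1.)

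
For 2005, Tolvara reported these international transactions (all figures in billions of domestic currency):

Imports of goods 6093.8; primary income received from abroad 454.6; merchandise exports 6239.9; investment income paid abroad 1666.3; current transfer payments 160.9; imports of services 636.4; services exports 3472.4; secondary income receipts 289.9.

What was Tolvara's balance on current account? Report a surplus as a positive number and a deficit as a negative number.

Goods balance = 6239.9 - 6093.8 = 146.1
Services balance = 3472.4 - 636.4 = 2836.0
Trade balance (goods + services) = 146.1 + 2836.0 = 2982.1
Net primary income = 454.6 - 1666.3 = -1211.7
Net secondary income = 289.9 - 160.9 = 129.0
Current account = 2982.1 + (-1211.7) + 129.0 = 1899.4

1899.4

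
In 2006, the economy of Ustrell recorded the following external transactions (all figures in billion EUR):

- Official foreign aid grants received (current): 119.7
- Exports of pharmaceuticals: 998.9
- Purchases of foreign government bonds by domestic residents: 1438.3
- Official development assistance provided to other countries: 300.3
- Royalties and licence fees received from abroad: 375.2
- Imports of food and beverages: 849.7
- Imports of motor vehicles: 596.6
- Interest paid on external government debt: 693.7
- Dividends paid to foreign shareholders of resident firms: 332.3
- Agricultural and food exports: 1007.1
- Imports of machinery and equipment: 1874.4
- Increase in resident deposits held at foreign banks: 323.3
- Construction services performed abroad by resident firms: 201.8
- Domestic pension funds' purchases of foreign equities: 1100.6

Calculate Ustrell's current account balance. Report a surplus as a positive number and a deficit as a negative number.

-1944.3

Goods: -596.6 - 1874.4 + 1007.1 - 849.7 + 998.9 = -1314.7
Services: 201.8 + 375.2 = 577.0
Primary income: -693.7 - 332.3 = -1026.0
Secondary income: 119.7 - 300.3 = -180.6
Current account = (-1314.7) + 577.0 + (-1026.0) + (-180.6) = -1944.3
(Excluded from the current account — financial account: purchases of foreign government bonds by domestic residents 1438.3, increase in resident deposits held at foreign banks 323.3, domestic pension funds' purchases of foreign equities 1100.6.)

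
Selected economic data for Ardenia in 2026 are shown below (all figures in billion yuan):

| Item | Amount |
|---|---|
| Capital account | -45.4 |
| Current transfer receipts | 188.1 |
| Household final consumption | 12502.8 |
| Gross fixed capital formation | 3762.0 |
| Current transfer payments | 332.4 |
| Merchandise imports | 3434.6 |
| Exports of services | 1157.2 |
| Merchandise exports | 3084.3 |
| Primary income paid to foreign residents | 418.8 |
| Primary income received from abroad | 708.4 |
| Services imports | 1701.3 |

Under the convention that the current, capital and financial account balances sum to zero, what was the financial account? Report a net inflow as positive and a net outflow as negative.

Goods balance = 3084.3 - 3434.6 = -350.3
Services balance = 1157.2 - 1701.3 = -544.1
Trade balance (goods + services) = -350.3 + (-544.1) = -894.4
Net primary income = 708.4 - 418.8 = 289.6
Net secondary income = 188.1 - 332.4 = -144.3
Current account = -894.4 + 289.6 + (-144.3) = -749.1
Financial account = -(-749.1 + (-45.4)) = 794.5

794.5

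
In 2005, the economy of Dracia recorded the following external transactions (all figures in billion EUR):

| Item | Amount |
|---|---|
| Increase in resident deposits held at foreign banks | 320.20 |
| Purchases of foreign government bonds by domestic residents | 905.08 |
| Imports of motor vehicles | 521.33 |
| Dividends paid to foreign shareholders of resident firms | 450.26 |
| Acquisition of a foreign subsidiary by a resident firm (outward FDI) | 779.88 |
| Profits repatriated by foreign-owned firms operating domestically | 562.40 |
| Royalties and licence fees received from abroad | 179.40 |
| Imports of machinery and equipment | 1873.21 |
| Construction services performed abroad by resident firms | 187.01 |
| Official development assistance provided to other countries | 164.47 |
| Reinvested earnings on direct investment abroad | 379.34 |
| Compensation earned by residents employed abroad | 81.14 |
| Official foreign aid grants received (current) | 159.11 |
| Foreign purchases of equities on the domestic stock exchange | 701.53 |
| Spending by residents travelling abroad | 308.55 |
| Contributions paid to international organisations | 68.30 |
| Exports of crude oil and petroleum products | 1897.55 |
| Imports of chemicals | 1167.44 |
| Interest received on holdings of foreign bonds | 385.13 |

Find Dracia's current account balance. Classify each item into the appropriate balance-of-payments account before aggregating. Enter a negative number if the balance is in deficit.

-1847.28

Goods: -1167.44 - 1873.21 - 521.33 + 1897.55 = -1664.43
Services: 187.01 + 179.40 - 308.55 = 57.86
Primary income: -450.26 - 562.40 + 81.14 + 379.34 + 385.13 = -167.05
Secondary income: 159.11 - 164.47 - 68.30 = -73.66
Current account = (-1664.43) + 57.86 + (-167.05) + (-73.66) = -1847.28
(Excluded from the current account — financial account: increase in resident deposits held at foreign banks 320.20, purchases of foreign government bonds by domestic residents 905.08, acquisition of a foreign subsidiary by a resident firm (outward FDI) 779.88, foreign purchases of equities on the domestic stock exchange 701.53.)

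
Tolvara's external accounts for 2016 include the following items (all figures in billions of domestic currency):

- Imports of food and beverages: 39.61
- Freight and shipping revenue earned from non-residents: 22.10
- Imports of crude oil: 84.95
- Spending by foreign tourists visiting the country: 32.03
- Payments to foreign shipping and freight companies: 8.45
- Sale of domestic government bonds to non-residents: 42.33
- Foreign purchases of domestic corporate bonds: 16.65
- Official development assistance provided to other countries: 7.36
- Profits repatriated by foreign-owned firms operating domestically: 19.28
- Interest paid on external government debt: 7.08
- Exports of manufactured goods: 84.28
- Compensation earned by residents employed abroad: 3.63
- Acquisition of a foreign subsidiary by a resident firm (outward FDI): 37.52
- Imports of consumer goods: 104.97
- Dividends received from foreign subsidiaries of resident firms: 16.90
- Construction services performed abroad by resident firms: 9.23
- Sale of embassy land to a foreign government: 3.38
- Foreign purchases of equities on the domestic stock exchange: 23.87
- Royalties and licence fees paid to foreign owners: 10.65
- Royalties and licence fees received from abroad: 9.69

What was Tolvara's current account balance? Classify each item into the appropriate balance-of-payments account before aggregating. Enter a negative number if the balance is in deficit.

Goods: -104.97 - 39.61 + 84.28 - 84.95 = -145.25
Services: -8.45 + 32.03 + 9.23 - 10.65 + 9.69 + 22.10 = 53.95
Primary income: -19.28 + 16.90 - 7.08 + 3.63 = -5.83
Secondary income: -7.36
Current account = (-145.25) + 53.95 + (-5.83) + (-7.36) = -104.49
(Excluded from the current account — financial account: sale of domestic government bonds to non-residents 42.33, foreign purchases of domestic corporate bonds 16.65, acquisition of a foreign subsidiary by a resident firm (outward FDI) 37.52, foreign purchases of equities on the domestic stock exchange 23.87; capital account: sale of embassy land to a foreign government 3.38.)

-104.49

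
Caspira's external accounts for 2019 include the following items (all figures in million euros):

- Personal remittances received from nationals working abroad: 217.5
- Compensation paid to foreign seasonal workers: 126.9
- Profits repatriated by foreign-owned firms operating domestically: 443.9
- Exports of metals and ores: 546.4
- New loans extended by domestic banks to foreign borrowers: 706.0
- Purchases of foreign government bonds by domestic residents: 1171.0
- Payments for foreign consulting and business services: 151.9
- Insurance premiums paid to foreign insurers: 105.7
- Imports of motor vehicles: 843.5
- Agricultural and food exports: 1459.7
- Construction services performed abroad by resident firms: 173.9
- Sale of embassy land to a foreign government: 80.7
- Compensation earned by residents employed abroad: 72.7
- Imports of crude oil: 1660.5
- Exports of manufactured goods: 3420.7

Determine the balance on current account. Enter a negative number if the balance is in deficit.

Goods: -1660.5 + 1459.7 + 3420.7 - 843.5 + 546.4 = 2922.8
Services: 173.9 - 105.7 - 151.9 = -83.7
Primary income: -443.9 + 72.7 - 126.9 = -498.1
Secondary income: 217.5
Current account = 2922.8 + (-83.7) + (-498.1) + 217.5 = 2558.5
(Excluded from the current account — financial account: new loans extended by domestic banks to foreign borrowers 706.0, purchases of foreign government bonds by domestic residents 1171.0; capital account: sale of embassy land to a foreign government 80.7.)

2558.5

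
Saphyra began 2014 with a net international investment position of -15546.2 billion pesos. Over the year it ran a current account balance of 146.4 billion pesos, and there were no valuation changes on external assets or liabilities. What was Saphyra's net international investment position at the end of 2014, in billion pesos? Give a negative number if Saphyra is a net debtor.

With no valuation effects, change in NIIP = current account = 146.4
End-of-year NIIP = -15546.2 + 146.4 = -15399.8

-15399.8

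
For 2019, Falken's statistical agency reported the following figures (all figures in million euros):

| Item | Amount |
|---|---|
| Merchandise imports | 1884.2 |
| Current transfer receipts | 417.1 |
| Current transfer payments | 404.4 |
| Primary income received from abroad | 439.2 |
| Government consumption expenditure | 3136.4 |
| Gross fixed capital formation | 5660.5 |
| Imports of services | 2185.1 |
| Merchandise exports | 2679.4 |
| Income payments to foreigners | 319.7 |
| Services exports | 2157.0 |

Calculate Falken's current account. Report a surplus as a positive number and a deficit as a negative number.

899.3

Goods balance = 2679.4 - 1884.2 = 795.2
Services balance = 2157.0 - 2185.1 = -28.1
Trade balance (goods + services) = 795.2 + (-28.1) = 767.1
Net primary income = 439.2 - 319.7 = 119.5
Net secondary income = 417.1 - 404.4 = 12.7
Current account = 767.1 + 119.5 + 12.7 = 899.3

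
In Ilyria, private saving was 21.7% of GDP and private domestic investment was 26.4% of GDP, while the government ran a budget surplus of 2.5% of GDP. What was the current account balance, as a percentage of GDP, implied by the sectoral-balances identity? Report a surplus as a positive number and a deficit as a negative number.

By the sectoral-balances identity, CA = (S_private - I) + (T - G).
Private balance = 21.7 - 26.4 = -4.7
Government balance (T - G) = 2.5
CA = -4.7 + 2.5 = -2.2

-2.2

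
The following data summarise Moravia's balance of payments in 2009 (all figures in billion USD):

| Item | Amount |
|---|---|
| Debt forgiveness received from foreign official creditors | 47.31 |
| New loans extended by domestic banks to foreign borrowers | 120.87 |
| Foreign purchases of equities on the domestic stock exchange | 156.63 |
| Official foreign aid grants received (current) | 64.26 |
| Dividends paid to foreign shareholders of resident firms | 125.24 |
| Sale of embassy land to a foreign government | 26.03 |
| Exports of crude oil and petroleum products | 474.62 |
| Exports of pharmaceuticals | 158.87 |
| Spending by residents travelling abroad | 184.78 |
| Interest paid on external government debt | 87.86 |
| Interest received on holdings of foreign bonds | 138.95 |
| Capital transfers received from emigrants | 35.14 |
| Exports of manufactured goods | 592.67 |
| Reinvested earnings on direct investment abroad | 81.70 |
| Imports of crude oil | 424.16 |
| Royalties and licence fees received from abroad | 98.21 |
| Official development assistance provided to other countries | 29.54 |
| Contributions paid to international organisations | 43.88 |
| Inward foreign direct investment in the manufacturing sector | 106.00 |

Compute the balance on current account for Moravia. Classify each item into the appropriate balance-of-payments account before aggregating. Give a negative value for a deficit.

713.82

Goods: -424.16 + 592.67 + 158.87 + 474.62 = 802.00
Services: -184.78 + 98.21 = -86.57
Primary income: 81.70 - 87.86 - 125.24 + 138.95 = 7.55
Secondary income: 64.26 - 29.54 - 43.88 = -9.16
Current account = 802.00 + (-86.57) + 7.55 + (-9.16) = 713.82
(Excluded from the current account — capital account: debt forgiveness received from foreign official creditors 47.31, sale of embassy land to a foreign government 26.03, capital transfers received from emigrants 35.14; financial account: new loans extended by domestic banks to foreign borrowers 120.87, foreign purchases of equities on the domestic stock exchange 156.63, inward foreign direct investment in the manufacturing sector 106.00.)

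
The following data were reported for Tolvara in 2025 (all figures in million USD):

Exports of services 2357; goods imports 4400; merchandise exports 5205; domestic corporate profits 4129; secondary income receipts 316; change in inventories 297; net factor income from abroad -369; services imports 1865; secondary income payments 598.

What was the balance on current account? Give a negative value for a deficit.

646

Goods balance = 5205 - 4400 = 805
Services balance = 2357 - 1865 = 492
Trade balance (goods + services) = 805 + 492 = 1297
Net primary income = -369
Net secondary income = 316 - 598 = -282
Current account = 1297 + (-369) + (-282) = 646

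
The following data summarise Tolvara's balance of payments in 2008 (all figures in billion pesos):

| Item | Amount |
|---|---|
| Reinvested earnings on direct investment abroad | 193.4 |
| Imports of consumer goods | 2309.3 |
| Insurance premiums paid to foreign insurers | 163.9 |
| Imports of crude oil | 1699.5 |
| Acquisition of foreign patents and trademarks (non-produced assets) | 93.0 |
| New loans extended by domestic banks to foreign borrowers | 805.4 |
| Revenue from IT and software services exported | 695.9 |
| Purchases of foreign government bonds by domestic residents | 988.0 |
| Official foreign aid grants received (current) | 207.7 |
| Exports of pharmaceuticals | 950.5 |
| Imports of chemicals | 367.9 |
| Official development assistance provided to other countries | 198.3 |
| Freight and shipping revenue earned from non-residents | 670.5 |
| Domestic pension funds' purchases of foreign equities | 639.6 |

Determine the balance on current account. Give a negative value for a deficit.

Goods: -2309.3 - 1699.5 + 950.5 - 367.9 = -3426.2
Services: 695.9 + 670.5 - 163.9 = 1202.5
Primary income: 193.4
Secondary income: 207.7 - 198.3 = 9.4
Current account = (-3426.2) + 1202.5 + 193.4 + 9.4 = -2020.9
(Excluded from the current account — capital account: acquisition of foreign patents and trademarks (non-produced assets) 93.0; financial account: new loans extended by domestic banks to foreign borrowers 805.4, purchases of foreign government bonds by domestic residents 988.0, domestic pension funds' purchases of foreign equities 639.6.)

-2020.9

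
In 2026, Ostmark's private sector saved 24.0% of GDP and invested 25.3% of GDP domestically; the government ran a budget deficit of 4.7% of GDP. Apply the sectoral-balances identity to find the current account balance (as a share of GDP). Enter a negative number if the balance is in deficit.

By the sectoral-balances identity, CA = (S_private - I) + (T - G).
Private balance = 24.0 - 25.3 = -1.3
Government balance (T - G) = -4.7
CA = -1.3 + (-4.7) = -6.0

-6.0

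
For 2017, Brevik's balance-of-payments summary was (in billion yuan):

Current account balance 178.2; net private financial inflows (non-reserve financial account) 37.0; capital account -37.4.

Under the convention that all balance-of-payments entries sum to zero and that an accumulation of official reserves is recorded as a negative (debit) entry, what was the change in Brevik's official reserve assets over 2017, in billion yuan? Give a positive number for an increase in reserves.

177.8

Official reserve transactions balance = -(178.2 + (-37.4) + 37.0) = -177.8
An accumulation of reserves is recorded as a debit (negative entry), so the change in the stock of reserves is the negative of that balance.
Change in official reserves = -(-177.8) = 177.8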